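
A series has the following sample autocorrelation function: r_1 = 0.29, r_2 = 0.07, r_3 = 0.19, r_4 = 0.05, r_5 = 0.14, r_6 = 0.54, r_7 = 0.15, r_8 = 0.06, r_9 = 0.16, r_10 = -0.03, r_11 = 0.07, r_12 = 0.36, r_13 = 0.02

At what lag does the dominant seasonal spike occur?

The largest autocorrelation is r_6 = 0.54, with a weaker echo at lag 12 (0.36); the remaining lags stay at or below 0.29. The elevated value at lag 1 (0.29), dropping to 0.07 at lag 2, reflects decaying short-term dependence rather than seasonality.
The dominant spike at lag 6 indicates a seasonal period of 6.

6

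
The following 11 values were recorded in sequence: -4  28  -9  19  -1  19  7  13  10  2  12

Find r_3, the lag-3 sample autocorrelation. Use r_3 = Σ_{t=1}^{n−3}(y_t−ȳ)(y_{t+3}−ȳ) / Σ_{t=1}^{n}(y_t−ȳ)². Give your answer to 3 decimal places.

-0.423

Mean ȳ = (-4 + 28 − 9 + 19 − 1 + 19 + 7 + 13 + 10 + 2 + 12)/11 = 8.7273
Numerator Σ_{t=1}^{8}(y_t−ȳ)(y_{t+3}−ȳ) = -520.9504
Denominator Σ(y_t−ȳ)² = 1232.1818
r_3 = -520.9504 / 1232.1818 = -0.423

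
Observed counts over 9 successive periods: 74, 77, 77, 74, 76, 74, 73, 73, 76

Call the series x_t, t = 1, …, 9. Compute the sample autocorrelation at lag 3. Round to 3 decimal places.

-0.007

Mean x̄ = (74 + 77 + 77 + 74 + 76 + 74 + 73 + 73 + 76)/9 = 74.8889
Numerator Σ_{t=1}^{6}(x_t−x̄)(x_{t+3}−x̄) = -0.1481
Denominator Σ(x_t−x̄)² = 20.8889
r_3 = -0.1481 / 20.8889 = -0.007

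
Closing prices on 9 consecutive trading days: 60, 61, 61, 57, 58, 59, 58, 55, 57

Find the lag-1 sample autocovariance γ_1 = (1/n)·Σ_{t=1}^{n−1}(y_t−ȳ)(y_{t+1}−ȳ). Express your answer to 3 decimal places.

Mean ȳ = (60 + 61 + 61 + 57 + 58 + 59 + 58 + 55 + 57)/9 = 58.4444
Σ_{t=1}^{8}(y_t−ȳ)(y_{t+1}−ȳ) = 13.4691
γ_1 = 13.4691 / 9 = 1.497

1.497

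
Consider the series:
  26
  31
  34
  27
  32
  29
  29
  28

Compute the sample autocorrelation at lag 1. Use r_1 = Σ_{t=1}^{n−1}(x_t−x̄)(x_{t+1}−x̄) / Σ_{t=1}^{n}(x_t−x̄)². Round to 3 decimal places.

-0.325

Mean x̄ = (26 + 31 + 34 + 27 + 32 + 29 + 29 + 28)/8 = 29.5000
Deviations from mean: -3.5000, 1.5000, 4.5000, -2.5000, 2.5000, -0.5000, -0.5000, -1.5000
Numerator Σ_{t=1}^{7}(x_t−x̄)(x_{t+1}−x̄) = -16.2500
Denominator Σ(x_t−x̄)² = 50.0000
r_1 = -16.2500 / 50.0000 = -0.325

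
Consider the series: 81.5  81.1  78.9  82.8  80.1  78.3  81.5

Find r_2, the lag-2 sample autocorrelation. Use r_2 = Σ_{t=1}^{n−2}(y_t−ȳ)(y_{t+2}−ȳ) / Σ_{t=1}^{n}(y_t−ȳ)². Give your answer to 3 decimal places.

-0.336

Mean ȳ = (81.5 + 81.1 + 78.9 + 82.8 + 80.1 + 78.3 + 81.5)/7 = 80.6000
Σ(y_t−ȳ)(y_{t+2}−ȳ) = (-1.5300) + (1.1000) + (0.8500) + (-5.0600) + (-0.4500) = -5.0900
Denominator Σ(y_t−ȳ)² = 15.1400
r_2 = -5.0900 / 15.1400 = -0.336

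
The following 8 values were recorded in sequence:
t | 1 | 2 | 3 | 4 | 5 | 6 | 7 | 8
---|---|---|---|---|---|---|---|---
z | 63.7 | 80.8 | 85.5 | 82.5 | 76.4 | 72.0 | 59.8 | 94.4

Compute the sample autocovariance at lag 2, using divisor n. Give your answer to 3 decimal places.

Mean z̄ = (63.7 + 80.8 + 85.5 + 82.5 + 76.4 + 72.0 + 59.8 + 94.4)/8 = 76.8875
Σ_{t=1}^{6}(z_t−z̄)(z_{t+2}−z̄) = -200.5103
γ_2 = -200.5103 / 8 = -25.064

-25.064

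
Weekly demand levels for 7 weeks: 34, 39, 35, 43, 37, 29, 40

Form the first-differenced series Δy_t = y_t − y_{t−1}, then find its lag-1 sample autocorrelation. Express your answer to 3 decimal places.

First differences Δy: 5, -4, 8, -6, -8, 11
Mean of differences = 1.0000
Numerator Σ(Δy_t−Δȳ)(Δy_{t+1}−Δȳ) = -131.0000
Denominator Σ(Δy_t−Δȳ)² = 320.0000
r_1(Δy) = -131.0000 / 320.0000 = -0.409

-0.409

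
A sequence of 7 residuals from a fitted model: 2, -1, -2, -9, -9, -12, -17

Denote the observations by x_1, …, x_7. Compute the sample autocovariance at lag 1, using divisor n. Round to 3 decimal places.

19.671

Mean x̄ = (2 − 1 − 2 − 9 − 9 − 12 − 17)/7 = -6.8571
Σ_{t=1}^{6}(x_t−x̄)(x_{t+1}−x̄) = 137.6939
γ_1 = 137.6939 / 7 = 19.671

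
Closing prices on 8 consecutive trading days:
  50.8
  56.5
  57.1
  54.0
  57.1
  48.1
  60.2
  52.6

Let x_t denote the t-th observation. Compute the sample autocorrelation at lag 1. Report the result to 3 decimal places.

Mean x̄ = (50.8 + 56.5 + 57.1 + 54.0 + 57.1 + 48.1 + 60.2 + 52.6)/8 = 54.5500
Σ(x_t−x̄)(x_{t+1}−x̄) = (-7.3125) + (4.9725) + (-1.4025) + (-1.4025) + (-16.4475) + (-36.4425) + (-11.0175) = -69.0525
Denominator Σ(x_t−x̄)² = 108.5000
r_1 = -69.0525 / 108.5000 = -0.636

-0.636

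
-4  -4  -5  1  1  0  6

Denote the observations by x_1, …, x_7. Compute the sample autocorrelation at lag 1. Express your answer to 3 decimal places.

Mean x̄ = (-4 − 4 − 5 + 1 + 1 + 0 + 6)/7 = -0.7143
Numerator Σ_{t=1}^{6}(x_t−x̄)(x_{t+1}−x̄) = 26.4898
Denominator Σ(x_t−x̄)² = 91.4286
r_1 = 26.4898 / 91.4286 = 0.290

0.290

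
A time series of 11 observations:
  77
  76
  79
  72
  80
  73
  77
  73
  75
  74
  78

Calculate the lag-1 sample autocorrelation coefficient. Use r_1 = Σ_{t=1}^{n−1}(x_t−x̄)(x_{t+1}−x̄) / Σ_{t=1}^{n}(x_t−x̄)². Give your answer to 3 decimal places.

-0.660

Mean x̄ = (77 + 76 + 79 + 72 + 80 + 73 + 77 + 73 + 75 + 74 + 78)/11 = 75.8182
Numerator Σ_{t=1}^{10}(x_t−x̄)(x_{t+1}−x̄) = -45.9421
Denominator Σ(x_t−x̄)² = 69.6364
r_1 = -45.9421 / 69.6364 = -0.660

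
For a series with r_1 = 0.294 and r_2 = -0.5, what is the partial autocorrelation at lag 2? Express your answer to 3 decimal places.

-0.642

φ_{22} = (r_2 − r_1²) / (1 − r_1²)
r_1² = (0.294)² = 0.086436
Numerator = -0.5 − 0.0864 = -0.5864; denominator = 1 − 0.0864 = 0.9136
φ_{22} = -0.5864 / 0.9136 = -0.642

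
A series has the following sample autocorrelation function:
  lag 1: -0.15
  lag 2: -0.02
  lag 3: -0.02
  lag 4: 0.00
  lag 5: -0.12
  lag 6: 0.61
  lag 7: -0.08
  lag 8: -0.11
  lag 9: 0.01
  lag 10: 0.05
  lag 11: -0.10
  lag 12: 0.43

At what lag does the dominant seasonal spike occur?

6

The largest autocorrelation is r_6 = 0.61, with a weaker echo at lag 12 (0.43); the remaining lags stay at or below 0.05.
The dominant spike at lag 6 indicates a seasonal period of 6.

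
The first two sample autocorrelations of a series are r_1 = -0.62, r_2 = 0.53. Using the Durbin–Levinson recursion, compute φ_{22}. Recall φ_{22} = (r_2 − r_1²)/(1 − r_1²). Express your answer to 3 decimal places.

0.237

φ_{22} = (r_2 − r_1²) / (1 − r_1²)
r_1² = (-0.62)² = 0.3844
Numerator = 0.53 − 0.3844 = 0.1456; denominator = 1 − 0.3844 = 0.6156
φ_{22} = 0.1456 / 0.6156 = 0.237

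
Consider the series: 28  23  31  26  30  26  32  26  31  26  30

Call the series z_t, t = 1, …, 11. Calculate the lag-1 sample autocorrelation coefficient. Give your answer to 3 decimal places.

-0.735

Mean z̄ = (28 + 23 + 31 + 26 + 30 + 26 + 32 + 26 + 31 + 26 + 30)/11 = 28.0909
Numerator Σ_{t=1}^{10}(z_t−z̄)(z_{t+1}−z̄) = -60.9174
Denominator Σ(z_t−z̄)² = 82.9091
r_1 = -60.9174 / 82.9091 = -0.735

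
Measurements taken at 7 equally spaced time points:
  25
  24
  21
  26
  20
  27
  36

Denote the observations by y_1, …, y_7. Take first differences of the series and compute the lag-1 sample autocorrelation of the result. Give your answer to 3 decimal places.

-0.165

First differences Δy: -1, -3, 5, -6, 7, 9
Mean of differences = 1.8333
Numerator Σ(Δy_t−Δȳ)(Δy_{t+1}−Δȳ) = -29.8611
Denominator Σ(Δy_t−Δȳ)² = 180.8333
r_1(Δy) = -29.8611 / 180.8333 = -0.165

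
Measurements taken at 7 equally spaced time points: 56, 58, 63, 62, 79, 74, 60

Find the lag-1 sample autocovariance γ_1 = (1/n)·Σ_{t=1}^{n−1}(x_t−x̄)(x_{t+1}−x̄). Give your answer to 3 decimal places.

18.076

Mean x̄ = (56 + 58 + 63 + 62 + 79 + 74 + 60)/7 = 64.5714
Σ_{t=1}^{6}(x_t−x̄)(x_{t+1}−x̄) = 126.5306
γ_1 = 126.5306 / 7 = 18.076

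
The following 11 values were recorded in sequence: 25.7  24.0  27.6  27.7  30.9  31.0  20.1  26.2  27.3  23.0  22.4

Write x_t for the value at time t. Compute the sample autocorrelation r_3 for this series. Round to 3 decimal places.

0.104

Mean x̄ = (25.7 + 24.0 + 27.6 + 27.7 + 30.9 + 31.0 + 20.1 + 26.2 + 27.3 + 23.0 + 22.4)/11 = 25.9909
Numerator Σ_{t=1}^{8}(x_t−x̄)(x_{t+3}−x̄) = 12.1734
Denominator Σ(x_t−x̄)² = 117.0491
r_3 = 12.1734 / 117.0491 = 0.104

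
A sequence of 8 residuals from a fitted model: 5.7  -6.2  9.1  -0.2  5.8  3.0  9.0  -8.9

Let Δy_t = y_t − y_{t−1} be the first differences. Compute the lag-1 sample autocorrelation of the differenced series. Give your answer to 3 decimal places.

First differences Δy: -11.9, 15.3, -9.3, 6.0, -2.8, 6.0, -17.9
Mean of differences = -2.0857
Numerator Σ(Δy_t−Δȳ)(Δy_{t+1}−Δȳ) = -493.8073
Denominator Σ(Δy_t−Δȳ)² = 831.9886
r_1(Δy) = -493.8073 / 831.9886 = -0.594

-0.594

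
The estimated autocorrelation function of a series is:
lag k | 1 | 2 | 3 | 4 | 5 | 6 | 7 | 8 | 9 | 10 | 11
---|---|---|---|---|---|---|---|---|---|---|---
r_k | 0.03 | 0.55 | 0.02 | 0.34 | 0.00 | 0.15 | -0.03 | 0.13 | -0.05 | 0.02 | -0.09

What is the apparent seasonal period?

The largest autocorrelation is r_2 = 0.55, with weaker echoes at lags 4 (0.34) and 6 (0.15); the remaining lags stay at or below 0.13.
The dominant spike at lag 2 indicates a seasonal period of 2.

2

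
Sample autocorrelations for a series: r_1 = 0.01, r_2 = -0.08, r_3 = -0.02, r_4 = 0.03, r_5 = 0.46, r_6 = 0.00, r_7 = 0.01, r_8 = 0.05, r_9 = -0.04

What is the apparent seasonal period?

5

The largest autocorrelation is r_5 = 0.46; the remaining lags stay at or below 0.05.
The dominant spike at lag 5 indicates a seasonal period of 5.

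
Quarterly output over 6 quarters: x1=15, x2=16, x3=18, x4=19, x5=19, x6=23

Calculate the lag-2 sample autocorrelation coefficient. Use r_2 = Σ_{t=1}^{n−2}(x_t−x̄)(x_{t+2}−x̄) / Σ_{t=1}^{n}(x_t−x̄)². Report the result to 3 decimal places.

Mean x̄ = (15 + 16 + 18 + 19 + 19 + 23)/6 = 18.3333
Deviations from mean: -3.3333, -2.3333, -0.3333, 0.6667, 0.6667, 4.6667
Σ(x_t−x̄)(x_{t+2}−x̄) = (1.1111) + (-1.5556) + (-0.2222) + (3.1111) = 2.4444
Denominator Σ(x_t−x̄)² = 39.3333
r_2 = 2.4444 / 39.3333 = 0.062

0.062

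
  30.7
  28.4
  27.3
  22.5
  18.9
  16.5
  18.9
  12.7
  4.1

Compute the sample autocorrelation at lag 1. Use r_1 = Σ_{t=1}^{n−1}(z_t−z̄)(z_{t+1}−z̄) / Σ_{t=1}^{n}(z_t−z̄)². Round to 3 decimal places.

0.528

Mean z̄ = (30.7 + 28.4 + 27.3 + 22.5 + 18.9 + 16.5 + 18.9 + 12.7 + 4.1)/9 = 20.0000
Numerator Σ_{t=1}^{8}(z_t−z̄)(z_{t+1}−z̄) = 298.5000
Denominator Σ(z_t−z̄)² = 565.3600
r_1 = 298.5000 / 565.3600 = 0.528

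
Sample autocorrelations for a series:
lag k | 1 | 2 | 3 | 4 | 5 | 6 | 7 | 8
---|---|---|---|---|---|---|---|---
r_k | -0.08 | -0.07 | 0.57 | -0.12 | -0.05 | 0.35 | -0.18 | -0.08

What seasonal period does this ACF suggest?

3

The largest autocorrelation is r_3 = 0.57, with a weaker echo at lag 6 (0.35); the remaining lags stay at or below -0.05.
The dominant spike at lag 3 indicates a seasonal period of 3.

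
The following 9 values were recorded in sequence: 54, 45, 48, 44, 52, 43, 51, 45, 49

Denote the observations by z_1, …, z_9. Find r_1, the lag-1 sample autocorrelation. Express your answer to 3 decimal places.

Mean z̄ = (54 + 45 + 48 + 44 + 52 + 43 + 51 + 45 + 49)/9 = 47.8889
Numerator Σ_{t=1}^{8}(z_t−z̄)(z_{t+1}−z̄) = -81.9012
Denominator Σ(z_t−z̄)² = 120.8889
r_1 = -81.9012 / 120.8889 = -0.677

-0.677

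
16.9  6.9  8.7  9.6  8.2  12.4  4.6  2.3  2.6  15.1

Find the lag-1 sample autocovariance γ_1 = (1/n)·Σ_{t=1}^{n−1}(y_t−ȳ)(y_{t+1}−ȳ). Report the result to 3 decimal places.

-0.556

Mean ȳ = (16.9 + 6.9 + 8.7 + 9.6 + 8.2 + 12.4 + 4.6 + 2.3 + 2.6 + 15.1)/10 = 8.7300
Σ_{t=1}^{9}(y_t−ȳ)(y_{t+1}−ȳ) = -5.5619
γ_1 = -5.5619 / 10 = -0.556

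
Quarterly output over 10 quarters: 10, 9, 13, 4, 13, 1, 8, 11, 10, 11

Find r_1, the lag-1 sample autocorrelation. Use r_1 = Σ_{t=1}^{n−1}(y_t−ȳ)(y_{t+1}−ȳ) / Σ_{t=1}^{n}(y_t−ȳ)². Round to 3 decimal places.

-0.470

Mean ȳ = (10 + 9 + 13 + 4 + 13 + 1 + 8 + 11 + 10 + 11)/10 = 9.0000
Numerator Σ_{t=1}^{9}(y_t−ȳ)(y_{t+1}−ȳ) = -62.0000
Denominator Σ(y_t−ȳ)² = 132.0000
r_1 = -62.0000 / 132.0000 = -0.470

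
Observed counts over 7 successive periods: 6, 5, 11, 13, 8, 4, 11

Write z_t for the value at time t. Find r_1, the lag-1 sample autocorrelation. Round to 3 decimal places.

-0.005

Mean z̄ = (6 + 5 + 11 + 13 + 8 + 4 + 11)/7 = 8.2857
Deviations from mean: -2.2857, -3.2857, 2.7143, 4.7143, -0.2857, -4.2857, 2.7143
Numerator Σ_{t=1}^{6}(z_t−z̄)(z_{t+1}−z̄) = -0.3673
Denominator Σ(z_t−z̄)² = 71.4286
r_1 = -0.3673 / 71.4286 = -0.005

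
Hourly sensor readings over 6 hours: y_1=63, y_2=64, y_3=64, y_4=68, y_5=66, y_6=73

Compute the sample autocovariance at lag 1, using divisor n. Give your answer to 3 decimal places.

Mean ȳ = (63 + 64 + 64 + 68 + 66 + 73)/6 = 66.3333
Deviations: -3.3333, -2.3333, -2.3333, 1.6667, -0.3333, 6.6667
Σ_{t=1}^{5}(y_t−ȳ)(y_{t+1}−ȳ) = 6.5556
γ_1 = 6.5556 / 6 = 1.093

1.093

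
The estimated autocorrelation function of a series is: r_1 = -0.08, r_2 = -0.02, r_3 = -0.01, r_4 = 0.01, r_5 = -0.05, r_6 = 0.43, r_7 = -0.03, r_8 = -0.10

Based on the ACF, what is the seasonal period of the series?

6

The largest autocorrelation is r_6 = 0.43; the remaining lags stay at or below 0.01.
The dominant spike at lag 6 indicates a seasonal period of 6.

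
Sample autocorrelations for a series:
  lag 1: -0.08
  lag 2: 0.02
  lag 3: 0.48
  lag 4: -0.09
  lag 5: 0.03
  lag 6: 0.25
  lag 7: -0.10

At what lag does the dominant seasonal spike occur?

The largest autocorrelation is r_3 = 0.48, with a weaker echo at lag 6 (0.25); the remaining lags stay at or below 0.03.
The dominant spike at lag 3 indicates a seasonal period of 3.

3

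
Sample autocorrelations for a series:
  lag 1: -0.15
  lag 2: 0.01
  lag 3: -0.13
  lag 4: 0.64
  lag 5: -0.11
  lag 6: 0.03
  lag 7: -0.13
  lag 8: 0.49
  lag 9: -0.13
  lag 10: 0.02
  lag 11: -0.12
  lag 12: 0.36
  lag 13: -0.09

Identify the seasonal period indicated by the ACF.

4

The largest autocorrelation is r_4 = 0.64, with weaker echoes at lags 8 (0.49) and 12 (0.36); the remaining lags stay at or below 0.03.
The dominant spike at lag 4 indicates a seasonal period of 4.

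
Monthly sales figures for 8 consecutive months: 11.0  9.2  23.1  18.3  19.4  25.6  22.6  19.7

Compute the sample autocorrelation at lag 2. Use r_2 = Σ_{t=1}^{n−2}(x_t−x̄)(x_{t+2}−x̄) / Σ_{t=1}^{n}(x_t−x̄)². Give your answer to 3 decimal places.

Mean x̄ = (11.0 + 9.2 + 23.1 + 18.3 + 19.4 + 25.6 + 22.6 + 19.7)/8 = 18.6125
Deviations from mean: -7.6125, -9.4125, 4.4875, -0.3125, 0.7875, 6.9875, 3.9875, 1.0875
Σ(x_t−x̄)(x_{t+2}−x̄) = (-34.1611) + (2.9414) + (3.5339) + (-2.1836) + (3.1402) + (7.5989) = -19.1303
Denominator Σ(x_t−x̄)² = 233.3088
r_2 = -19.1303 / 233.3088 = -0.082

-0.082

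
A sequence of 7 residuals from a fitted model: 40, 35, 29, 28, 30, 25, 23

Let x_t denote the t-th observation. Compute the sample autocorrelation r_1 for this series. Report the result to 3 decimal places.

Mean x̄ = (40 + 35 + 29 + 28 + 30 + 25 + 23)/7 = 30.0000
Deviations from mean: 10.0000, 5.0000, -1.0000, -2.0000, 0.0000, -5.0000, -7.0000
Numerator Σ_{t=1}^{6}(x_t−x̄)(x_{t+1}−x̄) = 82.0000
Denominator Σ(x_t−x̄)² = 204.0000
r_1 = 82.0000 / 204.0000 = 0.402

0.402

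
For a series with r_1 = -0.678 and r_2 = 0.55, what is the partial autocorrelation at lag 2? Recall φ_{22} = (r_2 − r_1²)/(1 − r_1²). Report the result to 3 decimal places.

0.167

φ_{22} = (r_2 − r_1²) / (1 − r_1²)
r_1² = (-0.678)² = 0.459684
Numerator = 0.55 − 0.4597 = 0.0903; denominator = 1 − 0.4597 = 0.5403
φ_{22} = 0.0903 / 0.5403 = 0.167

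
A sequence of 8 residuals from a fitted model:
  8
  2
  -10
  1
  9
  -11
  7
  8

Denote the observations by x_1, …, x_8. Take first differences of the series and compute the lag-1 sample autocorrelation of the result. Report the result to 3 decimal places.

First differences Δx: -6, -12, 11, 8, -20, 18, 1
Mean of differences = 0.0000
Numerator Σ(Δx_t−Δx̄)(Δx_{t+1}−Δx̄) = -474.0000
Denominator Σ(Δx_t−Δx̄)² = 1090.0000
r_1(Δx) = -474.0000 / 1090.0000 = -0.435

-0.435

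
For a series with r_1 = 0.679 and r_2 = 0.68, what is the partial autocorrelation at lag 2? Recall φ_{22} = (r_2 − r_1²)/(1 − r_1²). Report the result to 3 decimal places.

0.406

φ_{22} = (r_2 − r_1²) / (1 − r_1²)
r_1² = (0.679)² = 0.461041
Numerator = 0.68 − 0.4610 = 0.2190; denominator = 1 − 0.4610 = 0.5390
φ_{22} = 0.2190 / 0.5390 = 0.406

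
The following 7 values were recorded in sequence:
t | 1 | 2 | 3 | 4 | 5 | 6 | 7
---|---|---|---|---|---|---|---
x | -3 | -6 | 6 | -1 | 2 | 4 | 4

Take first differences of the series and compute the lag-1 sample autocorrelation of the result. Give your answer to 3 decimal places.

First differences Δx: -3, 12, -7, 3, 2, 0
Mean of differences = 1.1667
Numerator Σ(Δx_t−Δx̄)(Δx_{t+1}−Δx̄) = -148.0278
Denominator Σ(Δx_t−Δx̄)² = 206.8333
r_1(Δx) = -148.0278 / 206.8333 = -0.716

-0.716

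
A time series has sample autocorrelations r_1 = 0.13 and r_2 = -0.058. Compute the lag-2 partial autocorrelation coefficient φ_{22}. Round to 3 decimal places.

-0.076

φ_{22} = (r_2 − r_1²) / (1 − r_1²)
r_1² = (0.13)² = 0.0169
Numerator = -0.058 − 0.0169 = -0.0749; denominator = 1 − 0.0169 = 0.9831
φ_{22} = -0.0749 / 0.9831 = -0.076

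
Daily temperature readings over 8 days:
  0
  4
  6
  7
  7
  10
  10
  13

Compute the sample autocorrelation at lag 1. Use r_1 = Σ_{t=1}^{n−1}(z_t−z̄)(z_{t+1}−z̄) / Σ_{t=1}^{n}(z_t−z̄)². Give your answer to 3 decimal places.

0.449

Mean z̄ = (0 + 4 + 6 + 7 + 7 + 10 + 10 + 13)/8 = 7.1250
Deviations from mean: -7.1250, -3.1250, -1.1250, -0.1250, -0.1250, 2.8750, 2.8750, 5.8750
Σ(z_t−z̄)(z_{t+1}−z̄) = (22.2656) + (3.5156) + (0.1406) + (0.0156) + (-0.3594) + (8.2656) + (16.8906) = 50.7344
Denominator Σ(z_t−z̄)² = 112.8750
r_1 = 50.7344 / 112.8750 = 0.449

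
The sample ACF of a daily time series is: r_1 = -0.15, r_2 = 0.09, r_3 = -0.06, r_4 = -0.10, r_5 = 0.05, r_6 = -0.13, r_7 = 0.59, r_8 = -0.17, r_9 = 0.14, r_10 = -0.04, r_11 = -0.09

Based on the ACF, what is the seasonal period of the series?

The largest autocorrelation is r_7 = 0.59; the remaining lags stay at or below 0.14.
The dominant spike at lag 7 indicates a seasonal period of 7.

7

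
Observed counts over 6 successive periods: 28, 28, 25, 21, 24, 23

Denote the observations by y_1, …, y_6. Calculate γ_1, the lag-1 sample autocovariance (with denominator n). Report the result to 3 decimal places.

2.440

Mean ȳ = (28 + 28 + 25 + 21 + 24 + 23)/6 = 24.8333
Deviations: 3.1667, 3.1667, 0.1667, -3.8333, -0.8333, -1.8333
Σ_{t=1}^{5}(y_t−ȳ)(y_{t+1}−ȳ) = 14.6389
γ_1 = 14.6389 / 6 = 2.440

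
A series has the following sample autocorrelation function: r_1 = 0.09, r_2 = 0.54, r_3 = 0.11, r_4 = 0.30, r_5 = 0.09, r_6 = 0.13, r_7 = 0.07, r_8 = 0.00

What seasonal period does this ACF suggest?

The largest autocorrelation is r_2 = 0.54, with a weaker echo at lag 4 (0.30); the remaining lags stay at or below 0.13.
The dominant spike at lag 2 indicates a seasonal period of 2.

2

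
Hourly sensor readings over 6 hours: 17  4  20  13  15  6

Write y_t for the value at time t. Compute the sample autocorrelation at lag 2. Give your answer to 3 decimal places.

0.228

Mean ȳ = (17 + 4 + 20 + 13 + 15 + 6)/6 = 12.5000
Deviations from mean: 4.5000, -8.5000, 7.5000, 0.5000, 2.5000, -6.5000
Numerator Σ_{t=1}^{4}(y_t−ȳ)(y_{t+2}−ȳ) = 45.0000
Denominator Σ(y_t−ȳ)² = 197.5000
r_2 = 45.0000 / 197.5000 = 0.228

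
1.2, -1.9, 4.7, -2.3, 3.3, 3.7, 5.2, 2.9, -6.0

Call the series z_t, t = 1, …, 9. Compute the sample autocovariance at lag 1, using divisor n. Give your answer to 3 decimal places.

-2.293

Mean z̄ = (1.2 − 1.9 + 4.7 − 2.3 + 3.3 + 3.7 + 5.2 + 2.9 − 6.0)/9 = 1.2000
Σ_{t=1}^{8}(z_t−z̄)(z_{t+1}−z̄) = -20.6400
γ_1 = -20.6400 / 9 = -2.293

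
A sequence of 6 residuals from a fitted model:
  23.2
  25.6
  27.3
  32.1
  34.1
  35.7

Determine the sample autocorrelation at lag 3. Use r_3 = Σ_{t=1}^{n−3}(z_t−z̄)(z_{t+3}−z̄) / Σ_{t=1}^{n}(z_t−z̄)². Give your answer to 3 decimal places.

-0.381

Mean z̄ = (23.2 + 25.6 + 27.3 + 32.1 + 34.1 + 35.7)/6 = 29.6667
Deviations from mean: -6.4667, -4.0667, -2.3667, 2.4333, 4.4333, 6.0333
Σ(z_t−z̄)(z_{t+3}−z̄) = (-15.7356) + (-18.0289) + (-14.2789) = -48.0433
Denominator Σ(z_t−z̄)² = 125.9333
r_3 = -48.0433 / 125.9333 = -0.381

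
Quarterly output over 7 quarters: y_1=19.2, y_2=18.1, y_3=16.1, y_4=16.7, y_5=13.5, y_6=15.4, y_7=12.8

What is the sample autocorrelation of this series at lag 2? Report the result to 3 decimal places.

Mean ȳ = (19.2 + 18.1 + 16.1 + 16.7 + 13.5 + 15.4 + 12.8)/7 = 15.9714
Numerator Σ_{t=1}^{5}(y_t−ȳ)(y_{t+2}−ȳ) = 9.0698
Denominator Σ(y_t−ȳ)² = 31.9943
r_2 = 9.0698 / 31.9943 = 0.283

0.283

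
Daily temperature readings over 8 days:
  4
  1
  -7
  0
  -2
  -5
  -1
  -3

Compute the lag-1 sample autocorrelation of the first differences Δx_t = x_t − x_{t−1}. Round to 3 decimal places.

-0.426

First differences Δx: -3, -8, 7, -2, -3, 4, -2
Mean of differences = -1.0000
Numerator Σ(Δx_t−Δx̄)(Δx_{t+1}−Δx̄) = -63.0000
Denominator Σ(Δx_t−Δx̄)² = 148.0000
r_1(Δx) = -63.0000 / 148.0000 = -0.426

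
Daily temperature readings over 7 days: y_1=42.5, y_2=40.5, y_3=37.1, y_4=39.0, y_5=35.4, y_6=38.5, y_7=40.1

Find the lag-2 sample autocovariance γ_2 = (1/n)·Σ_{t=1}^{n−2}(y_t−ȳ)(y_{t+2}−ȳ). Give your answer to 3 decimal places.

Mean ȳ = (42.5 + 40.5 + 37.1 + 39.0 + 35.4 + 38.5 + 40.1)/7 = 39.0143
Σ_{t=1}^{5}(y_t−ȳ)(y_{t+2}−ȳ) = -3.6918
γ_2 = -3.6918 / 7 = -0.527

-0.527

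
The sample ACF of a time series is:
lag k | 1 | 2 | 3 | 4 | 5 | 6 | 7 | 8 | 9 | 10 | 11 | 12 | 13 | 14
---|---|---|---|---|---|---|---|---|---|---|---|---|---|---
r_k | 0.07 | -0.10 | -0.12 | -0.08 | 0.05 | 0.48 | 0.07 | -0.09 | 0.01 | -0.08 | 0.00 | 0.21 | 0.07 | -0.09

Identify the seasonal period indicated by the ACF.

6

The largest autocorrelation is r_6 = 0.48, with a weaker echo at lag 12 (0.21); the remaining lags stay at or below 0.07.
The dominant spike at lag 6 indicates a seasonal period of 6.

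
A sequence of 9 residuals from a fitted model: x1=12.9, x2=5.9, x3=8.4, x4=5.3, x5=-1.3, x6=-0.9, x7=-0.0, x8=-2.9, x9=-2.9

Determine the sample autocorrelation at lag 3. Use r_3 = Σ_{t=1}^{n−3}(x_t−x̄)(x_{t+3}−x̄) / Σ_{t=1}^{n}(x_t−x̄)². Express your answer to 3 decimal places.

Mean x̄ = (12.9 + 5.9 + 8.4 + 5.3 − 1.3 − 0.9 − 0.0 − 2.9 − 2.9)/9 = 2.7222
Numerator Σ_{t=1}^{6}(x_t−x̄)(x_{t+3}−x̄) = 28.8496
Denominator Σ(x_t−x̄)² = 252.4956
r_3 = 28.8496 / 252.4956 = 0.114

0.114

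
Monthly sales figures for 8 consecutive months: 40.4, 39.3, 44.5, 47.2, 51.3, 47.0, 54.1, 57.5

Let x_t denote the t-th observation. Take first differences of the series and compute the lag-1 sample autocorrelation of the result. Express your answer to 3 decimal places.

-0.514

First differences Δx: -1.1, 5.2, 2.7, 4.1, -4.3, 7.1, 3.4
Mean of differences = 2.4429
Numerator Σ(Δx_t−Δx̄)(Δx_{t+1}−Δx̄) = -46.7518
Denominator Σ(Δx_t−Δx̄)² = 91.0371
r_1(Δx) = -46.7518 / 91.0371 = -0.514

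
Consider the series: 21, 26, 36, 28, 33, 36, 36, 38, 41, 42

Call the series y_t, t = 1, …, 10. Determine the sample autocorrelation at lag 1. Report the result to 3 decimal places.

Mean ȳ = (21 + 26 + 36 + 28 + 33 + 36 + 36 + 38 + 41 + 42)/10 = 33.7000
Numerator Σ_{t=1}^{9}(y_t−ȳ)(y_{t+1}−ȳ) = 176.5100
Denominator Σ(y_t−ȳ)² = 410.1000
r_1 = 176.5100 / 410.1000 = 0.430

0.430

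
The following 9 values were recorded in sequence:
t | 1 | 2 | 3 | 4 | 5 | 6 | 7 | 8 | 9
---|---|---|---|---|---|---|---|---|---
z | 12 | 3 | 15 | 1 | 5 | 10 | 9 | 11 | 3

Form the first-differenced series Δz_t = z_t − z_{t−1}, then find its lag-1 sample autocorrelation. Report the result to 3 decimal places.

-0.628

First differences Δz: -9, 12, -14, 4, 5, -1, 2, -8
Mean of differences = -1.1250
Numerator Σ(Δz_t−Δz̄)(Δz_{t+1}−Δz̄) = -327.2656
Denominator Σ(Δz_t−Δz̄)² = 520.8750
r_1(Δz) = -327.2656 / 520.8750 = -0.628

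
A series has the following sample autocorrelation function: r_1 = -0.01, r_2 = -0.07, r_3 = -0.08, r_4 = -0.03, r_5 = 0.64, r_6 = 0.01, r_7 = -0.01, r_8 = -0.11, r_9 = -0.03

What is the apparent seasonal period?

The largest autocorrelation is r_5 = 0.64; the remaining lags stay at or below 0.01.
The dominant spike at lag 5 indicates a seasonal period of 5.

5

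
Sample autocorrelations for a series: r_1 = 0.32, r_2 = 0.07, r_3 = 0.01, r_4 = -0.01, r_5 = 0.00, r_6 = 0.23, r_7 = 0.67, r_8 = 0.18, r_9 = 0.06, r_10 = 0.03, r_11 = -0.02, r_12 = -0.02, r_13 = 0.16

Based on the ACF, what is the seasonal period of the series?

7

The largest autocorrelation is r_7 = 0.67; the remaining lags stay at or below 0.32. The elevated value at lag 1 (0.32), dropping to 0.07 at lag 2, reflects decaying short-term dependence rather than seasonality.
The dominant spike at lag 7 indicates a seasonal period of 7.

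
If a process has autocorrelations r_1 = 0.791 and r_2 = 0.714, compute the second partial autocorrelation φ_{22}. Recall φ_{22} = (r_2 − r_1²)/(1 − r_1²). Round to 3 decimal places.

0.236

φ_{22} = (r_2 − r_1²) / (1 − r_1²)
r_1² = (0.791)² = 0.625681
Numerator = 0.714 − 0.6257 = 0.0883; denominator = 1 − 0.6257 = 0.3743
φ_{22} = 0.0883 / 0.3743 = 0.236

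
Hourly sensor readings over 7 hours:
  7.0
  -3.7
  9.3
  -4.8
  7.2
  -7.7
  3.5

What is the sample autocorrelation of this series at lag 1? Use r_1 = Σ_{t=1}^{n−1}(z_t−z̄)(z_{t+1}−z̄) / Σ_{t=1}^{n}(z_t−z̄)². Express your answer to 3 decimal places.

-0.806

Mean z̄ = (7.0 − 3.7 + 9.3 − 4.8 + 7.2 − 7.7 + 3.5)/7 = 1.5429
Deviations from mean: 5.4571, -5.2429, 7.7571, -6.3429, 5.6571, -9.2429, 1.9571
Σ(z_t−z̄)(z_{t+1}−z̄) = (-28.6110) + (-40.6696) + (-49.2024) + (-35.8824) + (-52.2882) + (-18.0896) = -224.7433
Denominator Σ(z_t−z̄)² = 278.9371
r_1 = -224.7433 / 278.9371 = -0.806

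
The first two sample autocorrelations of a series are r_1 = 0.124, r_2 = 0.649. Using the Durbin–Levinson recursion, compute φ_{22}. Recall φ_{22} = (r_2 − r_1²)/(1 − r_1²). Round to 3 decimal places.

0.644

φ_{22} = (r_2 − r_1²) / (1 − r_1²)
r_1² = (0.124)² = 0.015376
Numerator = 0.649 − 0.0154 = 0.6336; denominator = 1 − 0.0154 = 0.9846
φ_{22} = 0.6336 / 0.9846 = 0.644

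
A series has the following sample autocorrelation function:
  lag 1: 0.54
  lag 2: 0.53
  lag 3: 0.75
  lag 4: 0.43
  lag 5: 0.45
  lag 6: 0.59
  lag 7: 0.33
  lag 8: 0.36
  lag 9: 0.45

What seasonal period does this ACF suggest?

The largest autocorrelation is r_3 = 0.75, with a weaker echo at lag 6 (0.59); the remaining lags stay at or below 0.54. The elevated value at lag 1 (0.54), dropping to 0.53 at lag 2, reflects decaying short-term dependence rather than seasonality.
The dominant spike at lag 3 indicates a seasonal period of 3.

3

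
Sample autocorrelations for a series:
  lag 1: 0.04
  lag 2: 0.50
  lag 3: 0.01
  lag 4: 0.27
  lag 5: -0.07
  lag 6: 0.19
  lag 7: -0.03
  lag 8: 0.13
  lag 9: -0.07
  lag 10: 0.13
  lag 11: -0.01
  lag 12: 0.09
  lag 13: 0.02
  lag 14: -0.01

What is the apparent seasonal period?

2

The largest autocorrelation is r_2 = 0.50, with weaker echoes at lags 4 (0.27) and 6 (0.19); the remaining lags stay at or below 0.13.
The dominant spike at lag 2 indicates a seasonal period of 2.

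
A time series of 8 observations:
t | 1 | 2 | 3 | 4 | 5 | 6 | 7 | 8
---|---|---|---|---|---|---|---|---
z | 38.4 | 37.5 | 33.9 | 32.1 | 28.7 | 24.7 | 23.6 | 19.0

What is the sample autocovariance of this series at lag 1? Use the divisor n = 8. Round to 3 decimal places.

26.123

Mean z̄ = (38.4 + 37.5 + 33.9 + 32.1 + 28.7 + 24.7 + 23.6 + 19.0)/8 = 29.7375
Σ_{t=1}^{7}(z_t−z̄)(z_{t+1}−z̄) = 208.9823
γ_1 = 208.9823 / 8 = 26.123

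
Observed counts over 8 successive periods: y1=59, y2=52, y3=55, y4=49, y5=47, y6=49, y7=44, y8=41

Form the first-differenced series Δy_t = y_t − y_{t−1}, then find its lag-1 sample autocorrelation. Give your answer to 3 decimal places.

-0.593

First differences Δy: -7, 3, -6, -2, 2, -5, -3
Mean of differences = -2.5714
Numerator Σ(Δy_t−Δȳ)(Δy_{t+1}−Δȳ) = -53.1837
Denominator Σ(Δy_t−Δȳ)² = 89.7143
r_1(Δy) = -53.1837 / 89.7143 = -0.593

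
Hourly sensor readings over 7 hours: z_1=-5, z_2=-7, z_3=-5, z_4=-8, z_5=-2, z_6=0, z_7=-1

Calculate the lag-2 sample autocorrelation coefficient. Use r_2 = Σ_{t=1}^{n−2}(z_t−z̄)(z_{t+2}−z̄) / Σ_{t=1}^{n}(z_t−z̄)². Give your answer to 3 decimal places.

Mean z̄ = (-5 − 7 − 5 − 8 − 2 + 0 − 1)/7 = -4.0000
Deviations from mean: -1.0000, -3.0000, -1.0000, -4.0000, 2.0000, 4.0000, 3.0000
Σ(z_t−z̄)(z_{t+2}−z̄) = (1.0000) + (12.0000) + (-2.0000) + (-16.0000) + (6.0000) = 1.0000
Denominator Σ(z_t−z̄)² = 56.0000
r_2 = 1.0000 / 56.0000 = 0.018

0.018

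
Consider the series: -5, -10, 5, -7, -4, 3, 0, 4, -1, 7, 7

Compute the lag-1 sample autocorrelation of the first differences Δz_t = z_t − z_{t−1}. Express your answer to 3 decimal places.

-0.698

First differences Δz: -5, 15, -12, 3, 7, -3, 4, -5, 8, 0
Mean of differences = 1.2000
Numerator Σ(Δz_t−Δz̄)(Δz_{t+1}−Δz̄) = -384.8400
Denominator Σ(Δz_t−Δz̄)² = 551.6000
r_1(Δz) = -384.8400 / 551.6000 = -0.698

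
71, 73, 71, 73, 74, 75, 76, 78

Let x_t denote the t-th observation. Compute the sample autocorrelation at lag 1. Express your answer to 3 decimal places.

Mean x̄ = (71 + 73 + 71 + 73 + 74 + 75 + 76 + 78)/8 = 73.8750
Deviations from mean: -2.8750, -0.8750, -2.8750, -0.8750, 0.1250, 1.1250, 2.1250, 4.1250
Numerator Σ_{t=1}^{7}(x_t−x̄)(x_{t+1}−x̄) = 18.7344
Denominator Σ(x_t−x̄)² = 40.8750
r_1 = 18.7344 / 40.8750 = 0.458

0.458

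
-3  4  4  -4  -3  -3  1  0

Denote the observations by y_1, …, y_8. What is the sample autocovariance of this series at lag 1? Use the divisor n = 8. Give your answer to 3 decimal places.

Mean ȳ = (-3 + 4 + 4 − 4 − 3 − 3 + 1 + 0)/8 = -0.5000
Σ_{t=1}^{7}(y_t−ȳ)(y_{t+1}−ȳ) = 5.2500
γ_1 = 5.2500 / 8 = 0.656

0.656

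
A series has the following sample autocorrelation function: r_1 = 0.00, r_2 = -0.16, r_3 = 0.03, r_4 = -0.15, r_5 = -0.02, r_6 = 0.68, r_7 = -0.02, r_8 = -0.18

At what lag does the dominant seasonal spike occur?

The largest autocorrelation is r_6 = 0.68; the remaining lags stay at or below 0.03.
The dominant spike at lag 6 indicates a seasonal period of 6.

6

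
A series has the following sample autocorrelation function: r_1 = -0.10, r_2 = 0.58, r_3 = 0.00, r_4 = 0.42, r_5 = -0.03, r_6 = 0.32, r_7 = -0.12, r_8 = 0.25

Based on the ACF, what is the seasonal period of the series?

The largest autocorrelation is r_2 = 0.58, with weaker echoes at lags 4 (0.42), 6 (0.32) and 8 (0.25); the remaining lags stay at or below 0.00.
The dominant spike at lag 2 indicates a seasonal period of 2.

2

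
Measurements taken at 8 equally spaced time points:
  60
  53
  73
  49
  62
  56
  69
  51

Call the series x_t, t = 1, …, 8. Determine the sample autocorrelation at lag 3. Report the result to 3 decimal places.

Mean x̄ = (60 + 53 + 73 + 49 + 62 + 56 + 69 + 51)/8 = 59.1250
Deviations from mean: 0.8750, -6.1250, 13.8750, -10.1250, 2.8750, -3.1250, 9.8750, -8.1250
Σ(x_t−x̄)(x_{t+3}−x̄) = (-8.8594) + (-17.6094) + (-43.3594) + (-99.9844) + (-23.3594) = -193.1719
Denominator Σ(x_t−x̄)² = 514.8750
r_3 = -193.1719 / 514.8750 = -0.375

-0.375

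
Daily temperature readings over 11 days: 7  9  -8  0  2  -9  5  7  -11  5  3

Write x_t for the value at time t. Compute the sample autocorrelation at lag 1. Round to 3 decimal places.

-0.310

Mean x̄ = (7 + 9 − 8 + 0 + 2 − 9 + 5 + 7 − 11 + 5 + 3)/11 = 0.9091
Numerator Σ_{t=1}^{10}(x_t−x̄)(x_{t+1}−x̄) = -154.8264
Denominator Σ(x_t−x̄)² = 498.9091
r_1 = -154.8264 / 498.9091 = -0.310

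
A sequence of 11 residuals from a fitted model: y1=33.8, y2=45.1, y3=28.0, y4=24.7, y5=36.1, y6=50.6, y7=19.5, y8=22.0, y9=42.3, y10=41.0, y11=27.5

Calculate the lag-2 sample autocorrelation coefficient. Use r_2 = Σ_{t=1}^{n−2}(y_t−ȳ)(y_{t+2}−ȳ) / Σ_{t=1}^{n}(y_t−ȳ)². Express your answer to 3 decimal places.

Mean ȳ = (33.8 + 45.1 + 28.0 + 24.7 + 36.1 + 50.6 + 19.5 + 22.0 + 42.3 + 41.0 + 27.5)/11 = 33.6909
Numerator Σ_{t=1}^{9}(y_t−ȳ)(y_{t+2}−ȳ) = -761.7256
Denominator Σ(y_t−ȳ)² = 1039.0491
r_2 = -761.7256 / 1039.0491 = -0.733

-0.733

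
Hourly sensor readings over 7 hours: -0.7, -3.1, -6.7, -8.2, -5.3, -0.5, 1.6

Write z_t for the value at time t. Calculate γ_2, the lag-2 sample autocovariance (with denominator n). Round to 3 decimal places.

-3.750

Mean z̄ = (-0.7 − 3.1 − 6.7 − 8.2 − 5.3 − 0.5 + 1.6)/7 = -3.2714
Deviations: 2.5714, 0.1714, -3.4286, -4.9286, -2.0286, 2.7714, 4.8714
Σ_{t=1}^{5}(z_t−z̄)(z_{t+2}−z̄) = -26.2473
γ_2 = -26.2473 / 7 = -3.750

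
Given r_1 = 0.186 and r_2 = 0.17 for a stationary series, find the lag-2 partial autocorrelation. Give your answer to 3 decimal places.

φ_{22} = (r_2 − r_1²) / (1 − r_1²)
r_1² = (0.186)² = 0.034596
Numerator = 0.17 − 0.0346 = 0.1354; denominator = 1 − 0.0346 = 0.9654
φ_{22} = 0.1354 / 0.9654 = 0.140

0.140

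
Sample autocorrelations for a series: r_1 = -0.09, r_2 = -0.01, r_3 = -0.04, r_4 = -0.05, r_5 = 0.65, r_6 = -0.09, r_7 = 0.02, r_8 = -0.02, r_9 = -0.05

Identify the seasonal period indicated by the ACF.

The largest autocorrelation is r_5 = 0.65; the remaining lags stay at or below 0.02.
The dominant spike at lag 5 indicates a seasonal period of 5.

5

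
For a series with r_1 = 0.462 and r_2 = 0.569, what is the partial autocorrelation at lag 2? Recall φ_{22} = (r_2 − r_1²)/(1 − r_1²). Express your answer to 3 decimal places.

0.452

φ_{22} = (r_2 − r_1²) / (1 − r_1²)
r_1² = (0.462)² = 0.213444
Numerator = 0.569 − 0.2134 = 0.3556; denominator = 1 − 0.2134 = 0.7866
φ_{22} = 0.3556 / 0.7866 = 0.452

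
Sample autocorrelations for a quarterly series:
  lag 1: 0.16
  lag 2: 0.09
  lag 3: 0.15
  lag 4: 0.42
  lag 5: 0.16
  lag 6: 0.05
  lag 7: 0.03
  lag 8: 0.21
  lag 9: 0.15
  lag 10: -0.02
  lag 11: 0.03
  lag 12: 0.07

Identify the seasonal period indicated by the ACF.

4

The largest autocorrelation is r_4 = 0.42, with a weaker echo at lag 8 (0.21); the remaining lags stay at or below 0.16.
The dominant spike at lag 4 indicates a seasonal period of 4.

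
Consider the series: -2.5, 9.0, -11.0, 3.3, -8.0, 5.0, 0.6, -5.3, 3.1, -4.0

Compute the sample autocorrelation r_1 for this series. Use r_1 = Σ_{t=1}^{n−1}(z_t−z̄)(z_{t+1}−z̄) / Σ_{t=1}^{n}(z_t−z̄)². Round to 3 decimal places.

Mean z̄ = (-2.5 + 9.0 − 11.0 + 3.3 − 8.0 + 5.0 + 0.6 − 5.3 + 3.1 − 4.0)/10 = -0.9800
Numerator Σ_{t=1}^{9}(z_t−z̄)(z_{t+1}−z̄) = -257.4044
Denominator Σ(z_t−z̄)² = 352.5960
r_1 = -257.4044 / 352.5960 = -0.730

-0.730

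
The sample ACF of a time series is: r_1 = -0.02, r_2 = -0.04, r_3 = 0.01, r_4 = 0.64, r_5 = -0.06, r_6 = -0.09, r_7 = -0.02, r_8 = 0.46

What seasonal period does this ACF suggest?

The largest autocorrelation is r_4 = 0.64, with a weaker echo at lag 8 (0.46); the remaining lags stay at or below 0.01.
The dominant spike at lag 4 indicates a seasonal period of 4.

4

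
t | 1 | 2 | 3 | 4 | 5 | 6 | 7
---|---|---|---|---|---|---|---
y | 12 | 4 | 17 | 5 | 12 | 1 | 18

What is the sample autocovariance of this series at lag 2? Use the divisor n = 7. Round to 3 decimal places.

Mean ȳ = (12 + 4 + 17 + 5 + 12 + 1 + 18)/7 = 9.8571
Deviations: 2.1429, -5.8571, 7.1429, -4.8571, 2.1429, -8.8571, 8.1429
Σ_{t=1}^{5}(y_t−ȳ)(y_{t+2}−ȳ) = 119.5306
γ_2 = 119.5306 / 7 = 17.076

17.076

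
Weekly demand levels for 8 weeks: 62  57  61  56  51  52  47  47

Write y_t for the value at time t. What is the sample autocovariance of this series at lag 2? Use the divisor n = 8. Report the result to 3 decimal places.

8.934

Mean ȳ = (62 + 57 + 61 + 56 + 51 + 52 + 47 + 47)/8 = 54.1250
Deviations: 7.8750, 2.8750, 6.8750, 1.8750, -3.1250, -2.1250, -7.1250, -7.1250
Σ_{t=1}^{6}(y_t−ȳ)(y_{t+2}−ȳ) = 71.4688
γ_2 = 71.4688 / 8 = 8.934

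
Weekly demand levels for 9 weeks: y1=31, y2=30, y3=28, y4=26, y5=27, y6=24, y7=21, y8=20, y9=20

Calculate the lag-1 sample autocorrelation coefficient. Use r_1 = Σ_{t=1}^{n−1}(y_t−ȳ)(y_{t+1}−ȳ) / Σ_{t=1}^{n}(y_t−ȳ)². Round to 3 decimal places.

0.683

Mean ȳ = (31 + 30 + 28 + 26 + 27 + 24 + 21 + 20 + 20)/9 = 25.2222
Numerator Σ_{t=1}^{8}(y_t−ȳ)(y_{t+1}−ȳ) = 96.7284
Denominator Σ(y_t−ȳ)² = 141.5556
r_1 = 96.7284 / 141.5556 = 0.683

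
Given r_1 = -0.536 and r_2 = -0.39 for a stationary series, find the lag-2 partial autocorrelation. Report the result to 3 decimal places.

φ_{22} = (r_2 − r_1²) / (1 − r_1²)
r_1² = (-0.536)² = 0.287296
Numerator = -0.39 − 0.2873 = -0.6773; denominator = 1 − 0.2873 = 0.7127
φ_{22} = -0.6773 / 0.7127 = -0.950

-0.950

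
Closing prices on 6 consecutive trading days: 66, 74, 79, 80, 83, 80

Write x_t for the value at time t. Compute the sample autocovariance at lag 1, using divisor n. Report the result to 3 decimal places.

11.500

Mean x̄ = (66 + 74 + 79 + 80 + 83 + 80)/6 = 77.0000
Σ_{t=1}^{5}(x_t−x̄)(x_{t+1}−x̄) = 69.0000
γ_1 = 69.0000 / 6 = 11.500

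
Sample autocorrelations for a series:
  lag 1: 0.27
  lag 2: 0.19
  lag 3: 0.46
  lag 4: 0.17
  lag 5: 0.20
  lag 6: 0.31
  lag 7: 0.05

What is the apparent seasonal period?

The largest autocorrelation is r_3 = 0.46, with a weaker echo at lag 6 (0.31); the remaining lags stay at or below 0.27. The elevated value at lag 1 (0.27), dropping to 0.19 at lag 2, reflects decaying short-term dependence rather than seasonality.
The dominant spike at lag 3 indicates a seasonal period of 3.

3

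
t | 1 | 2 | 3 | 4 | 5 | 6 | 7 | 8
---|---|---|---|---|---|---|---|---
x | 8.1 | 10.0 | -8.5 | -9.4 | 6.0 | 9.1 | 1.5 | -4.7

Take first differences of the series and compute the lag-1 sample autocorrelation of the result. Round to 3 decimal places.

First differences Δx: 1.9, -18.5, -0.9, 15.4, 3.1, -7.6, -6.2
Mean of differences = -1.8286
Numerator Σ(Δx_t−Δx̄)(Δx_{t+1}−Δx̄) = 20.0535
Denominator Σ(Δx_t−Δx̄)² = 666.2343
r_1(Δx) = 20.0535 / 666.2343 = 0.030

0.030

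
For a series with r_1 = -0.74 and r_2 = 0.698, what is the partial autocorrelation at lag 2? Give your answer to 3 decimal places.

0.332

φ_{22} = (r_2 − r_1²) / (1 − r_1²)
r_1² = (-0.74)² = 0.5476
Numerator = 0.698 − 0.5476 = 0.1504; denominator = 1 − 0.5476 = 0.4524
φ_{22} = 0.1504 / 0.4524 = 0.332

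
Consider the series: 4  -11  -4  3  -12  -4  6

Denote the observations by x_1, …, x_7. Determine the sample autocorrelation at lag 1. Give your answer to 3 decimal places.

-0.329

Mean x̄ = (4 − 11 − 4 + 3 − 12 − 4 + 6)/7 = -2.5714
Deviations from mean: 6.5714, -8.4286, -1.4286, 5.5714, -9.4286, -1.4286, 8.5714
Numerator Σ_{t=1}^{6}(x_t−x̄)(x_{t+1}−x̄) = -102.6122
Denominator Σ(x_t−x̄)² = 311.7143
r_1 = -102.6122 / 311.7143 = -0.329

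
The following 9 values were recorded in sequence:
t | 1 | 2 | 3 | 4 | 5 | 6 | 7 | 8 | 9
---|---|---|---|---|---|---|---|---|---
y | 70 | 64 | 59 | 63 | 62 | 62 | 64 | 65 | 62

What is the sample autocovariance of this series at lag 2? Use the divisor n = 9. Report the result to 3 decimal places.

-2.908

Mean ȳ = (70 + 64 + 59 + 63 + 62 + 62 + 64 + 65 + 62)/9 = 63.4444
Σ_{t=1}^{7}(y_t−ȳ)(y_{t+2}−ȳ) = -26.1728
γ_2 = -26.1728 / 9 = -2.908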